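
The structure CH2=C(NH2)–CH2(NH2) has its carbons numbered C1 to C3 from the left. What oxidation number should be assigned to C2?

+1

Assign +1 per bond to O/N/halogen, −1 per bond to H or an electropositive element, and 0 per bond to carbon.
C2 has a double bond to C (2×0 = 0), one bond to C (0), one bond to N (+1).
Oxidation state = 0 + 0 + 1 = +1.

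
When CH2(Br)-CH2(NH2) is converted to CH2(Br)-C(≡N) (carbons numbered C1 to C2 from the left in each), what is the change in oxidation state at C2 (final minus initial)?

+4

Before: C2 has 1 bond to C, 2 bonds to H, 1 bond to N → oxidation state -1.
After: C2 has 1 bond to C, 3 bonds to N → oxidation state +3.
Δ = +3 − (-1) = +4, so this is an oxidation at C2.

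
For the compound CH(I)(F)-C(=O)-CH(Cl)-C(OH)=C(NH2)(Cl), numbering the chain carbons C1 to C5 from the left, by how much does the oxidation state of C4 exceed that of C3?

C4: 3C, 1O → 0 + 1 = +1
C3: 2C, 1H, 1Cl → 0 − 1 + 1 = 0
Difference: +1 − (0) = +1.

+1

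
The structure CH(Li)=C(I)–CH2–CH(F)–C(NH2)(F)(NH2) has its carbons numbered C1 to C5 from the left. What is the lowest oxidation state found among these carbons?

Count +1 for every bond to an atom more electronegative than carbon and −1 for every bond to one less electronegative; C–C bonds are 0. Tallying each carbon:
C1: 2C, 1H, 1Li → 0 − 1 − 1 = -2
C2: 3C, 1I → 0 + 1 = +1
C3: 2C, 2H → 0 − 2 = -2
C4: 2C, 1H, 1F → 0 − 1 + 1 = 0
C5: 1C, 2N, 1F → 0 + 2 + 1 = +3
The lowest value is -2.

-2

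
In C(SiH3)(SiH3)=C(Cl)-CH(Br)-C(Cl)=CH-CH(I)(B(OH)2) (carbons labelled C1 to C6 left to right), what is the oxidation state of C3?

C3 has one bond to C (0), one bond to C (0), one bond to Br (+1), one bond to H (-1).
Oxidation state = 0 + 0 + 1 − 1 = 0.

0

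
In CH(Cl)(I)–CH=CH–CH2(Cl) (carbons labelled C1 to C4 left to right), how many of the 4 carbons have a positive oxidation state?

Bonds to more-electronegative neighbours contribute +1 each, bonds to H or metals contribute −1 each, and C–C bonds contribute 0. Tallying each carbon:
C1: 1C, 1H, 1Cl, 1I → 0 − 1 + 1 + 1 = +1
C2: 3C, 1H → 0 − 1 = -1
C3: 3C, 1H → 0 − 1 = -1
C4: 1C, 2H, 1Cl → 0 − 2 + 1 = -1
1 carbon (C1) meets the condition.

1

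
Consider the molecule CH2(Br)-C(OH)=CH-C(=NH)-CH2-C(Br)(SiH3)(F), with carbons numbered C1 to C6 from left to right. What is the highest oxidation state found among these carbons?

+2

Tallying each carbon's bonds:
C1: 1C, 2H, 1Br → 0 − 2 + 1 = -1
C2: 3C, 1O → 0 + 1 = +1
C3: 3C, 1H → 0 − 1 = -1
C4: 2C, 2N → 0 + 2 = +2
C5: 2C, 2H → 0 − 2 = -2
C6: 1C, 1F, 1Br, 1Si → 0 + 1 + 1 − 1 = +1
The highest value is +2.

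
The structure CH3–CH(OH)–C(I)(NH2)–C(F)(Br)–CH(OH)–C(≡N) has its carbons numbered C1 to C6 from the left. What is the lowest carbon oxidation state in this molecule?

Tallying each carbon's bonds:
C1: 1C, 3H → 0 − 3 = -3
C2: 2C, 1H, 1O → 0 − 1 + 1 = 0
C3: 2C, 1N, 1I → 0 + 1 + 1 = +2
C4: 2C, 1F, 1Br → 0 + 1 + 1 = +2
C5: 2C, 1H, 1O → 0 − 1 + 1 = 0
C6: 1C, 3N → 0 + 3 = +3
The lowest value is -3.

-3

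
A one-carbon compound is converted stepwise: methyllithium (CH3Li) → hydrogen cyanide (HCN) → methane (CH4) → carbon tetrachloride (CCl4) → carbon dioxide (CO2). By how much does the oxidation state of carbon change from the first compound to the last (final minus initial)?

Carbon oxidation states along the series — methyllithium: -4, hydrogen cyanide: +2, methane: -4, carbon tetrachloride: +4, carbon dioxide: +4.
Net change = +4 − (-4) = +8.

+8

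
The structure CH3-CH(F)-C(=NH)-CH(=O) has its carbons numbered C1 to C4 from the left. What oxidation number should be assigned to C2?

Count +1 for every bond to an atom more electronegative than carbon and −1 for every bond to one less electronegative; C–C bonds are 0.
C2 has one bond to C (0), one bond to C (0), one bond to F (+1), one bond to H (-1).
Oxidation state = 0 + 0 + 1 − 1 = 0.

0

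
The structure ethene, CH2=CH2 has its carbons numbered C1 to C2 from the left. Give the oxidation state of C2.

Each bond to a more electronegative atom (O, N, halogen) counts +1, each bond to a less electronegative atom (H, metal, B, Si) counts −1, and each C–C bond counts 0.
C2 has one bond to H (-1), one bond to H (-1), a double bond to C (2×0 = 0).
Oxidation state = -1 − 1 + 0 = -2.

-2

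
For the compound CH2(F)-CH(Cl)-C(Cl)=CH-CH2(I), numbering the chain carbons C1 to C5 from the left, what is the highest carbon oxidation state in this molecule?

Tallying each carbon's bonds:
C1: 1C, 2H, 1F → 0 − 2 + 1 = -1
C2: 2C, 1H, 1Cl → 0 − 1 + 1 = 0
C3: 3C, 1Cl → 0 + 1 = +1
C4: 3C, 1H → 0 − 1 = -1
C5: 1C, 2H, 1I → 0 − 2 + 1 = -1
The highest value is +1.

+1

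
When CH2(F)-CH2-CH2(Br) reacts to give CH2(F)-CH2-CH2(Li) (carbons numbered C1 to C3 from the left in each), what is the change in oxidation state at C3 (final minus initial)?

Before: C3 has 1 bond to C, 2 bonds to H, 1 bond to Br → oxidation state -1.
After: C3 has 1 bond to C, 2 bonds to H, 1 bond to Li → oxidation state -3.
Δ = -3 − (-1) = -2, so this is a reduction at C3.

-2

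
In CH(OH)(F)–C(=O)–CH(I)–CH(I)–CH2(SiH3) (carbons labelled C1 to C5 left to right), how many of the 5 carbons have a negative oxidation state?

1

Bonds to more-electronegative neighbours contribute +1 each, bonds to H or metals contribute −1 each, and C–C bonds contribute 0. Tallying each carbon:
C1: 1C, 1H, 1O, 1F → 0 − 1 + 1 + 1 = +1
C2: 2C, 2O → 0 + 2 = +2
C3: 2C, 1H, 1I → 0 − 1 + 1 = 0
C4: 2C, 1H, 1I → 0 − 1 + 1 = 0
C5: 1C, 2H, 1Si → 0 − 2 − 1 = -3
1 carbon (C5) meets the condition.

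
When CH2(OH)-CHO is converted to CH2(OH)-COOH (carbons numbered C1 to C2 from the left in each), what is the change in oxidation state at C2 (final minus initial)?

+2

Before: C2 has 1 bond to C, 1 bond to H, 2 bonds to O → oxidation state +1.
After: C2 has 1 bond to C, 3 bonds to O → oxidation state +3.
Δ = +3 − (+1) = +2, so this is an oxidation at C2.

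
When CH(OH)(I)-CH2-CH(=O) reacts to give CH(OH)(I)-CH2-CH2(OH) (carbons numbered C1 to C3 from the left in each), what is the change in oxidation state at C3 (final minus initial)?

Before: C3 has 1 bond to C, 1 bond to H, 2 bonds to O → oxidation state +1.
After: C3 has 1 bond to C, 2 bonds to H, 1 bond to O → oxidation state -1.
Δ = -1 − (+1) = -2, so this is a reduction at C3.

-2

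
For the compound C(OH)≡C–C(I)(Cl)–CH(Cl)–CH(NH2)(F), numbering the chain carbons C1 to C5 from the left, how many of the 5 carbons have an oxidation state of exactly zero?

Tallying each carbon's bonds:
C1: 3C, 1O → 0 + 1 = +1
C2: 4C → 0 = 0
C3: 2C, 1Cl, 1I → 0 + 1 + 1 = +2
C4: 2C, 1H, 1Cl → 0 − 1 + 1 = 0
C5: 1C, 1H, 1N, 1F → 0 − 1 + 1 + 1 = +1
2 carbons (C2, C4) meet the condition.

2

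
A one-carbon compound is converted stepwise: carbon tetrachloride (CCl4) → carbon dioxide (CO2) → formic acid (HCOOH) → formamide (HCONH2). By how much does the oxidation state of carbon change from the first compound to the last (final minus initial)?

-2

Carbon oxidation states along the series — carbon tetrachloride: +4, carbon dioxide: +4, formic acid: +2, formamide: +2.
Net change = +2 − (+4) = -2.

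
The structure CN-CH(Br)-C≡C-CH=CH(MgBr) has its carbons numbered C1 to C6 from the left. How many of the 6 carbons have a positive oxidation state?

Tallying each carbon's bonds:
C1: 1C, 3N → 0 + 3 = +3
C2: 2C, 1H, 1Br → 0 − 1 + 1 = 0
C3: 4C → 0 = 0
C4: 4C → 0 = 0
C5: 3C, 1H → 0 − 1 = -1
C6: 2C, 1H, 1Mg → 0 − 1 − 1 = -2
1 carbon (C1) meets the condition.

1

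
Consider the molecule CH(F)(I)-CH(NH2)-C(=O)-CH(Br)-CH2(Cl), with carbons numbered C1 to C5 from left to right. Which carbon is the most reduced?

Tallying each carbon's bonds:
C1: 1C, 1H, 1F, 1I → 0 − 1 + 1 + 1 = +1
C2: 2C, 1H, 1N → 0 − 1 + 1 = 0
C3: 2C, 2O → 0 + 2 = +2
C4: 2C, 1H, 1Br → 0 − 1 + 1 = 0
C5: 1C, 2H, 1Cl → 0 − 2 + 1 = -1
The most reduced carbon is C5 at -1.

C5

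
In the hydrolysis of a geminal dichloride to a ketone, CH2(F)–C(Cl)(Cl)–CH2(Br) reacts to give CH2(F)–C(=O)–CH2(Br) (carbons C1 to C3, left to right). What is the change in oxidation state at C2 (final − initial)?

Before: C2 has 2 bonds to C, 2 bonds to Cl → oxidation state +2.
After: C2 has 2 bonds to C, 2 bonds to O → oxidation state +2.
Δ = +2 − (+2) = 0, so no net redox change at C2.

0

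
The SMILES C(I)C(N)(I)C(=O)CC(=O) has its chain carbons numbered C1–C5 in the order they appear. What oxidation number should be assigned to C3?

+2

Assign +1 per bond to O/N/halogen, −1 per bond to H or an electropositive element, and 0 per bond to carbon.
C3 has one bond to C (0), one bond to C (0), a double bond to O (2×+1 = +2).
Oxidation state = 0 + 0 + 2 = +2.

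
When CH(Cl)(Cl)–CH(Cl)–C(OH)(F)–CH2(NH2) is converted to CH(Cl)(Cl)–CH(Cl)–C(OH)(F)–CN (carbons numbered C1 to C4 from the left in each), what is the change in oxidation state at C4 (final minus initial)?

+4

Before: C4 has 1 bond to C, 2 bonds to H, 1 bond to N → oxidation state -1.
After: C4 has 1 bond to C, 3 bonds to N → oxidation state +3.
Δ = +3 − (-1) = +4, so this is an oxidation at C4.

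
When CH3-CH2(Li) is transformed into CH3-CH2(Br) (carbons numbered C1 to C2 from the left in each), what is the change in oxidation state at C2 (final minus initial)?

Before: C2 has 1 bond to C, 2 bonds to H, 1 bond to Li → oxidation state -3.
After: C2 has 1 bond to C, 2 bonds to H, 1 bond to Br → oxidation state -1.
Δ = -1 − (-3) = +2, so this is an oxidation at C2.

+2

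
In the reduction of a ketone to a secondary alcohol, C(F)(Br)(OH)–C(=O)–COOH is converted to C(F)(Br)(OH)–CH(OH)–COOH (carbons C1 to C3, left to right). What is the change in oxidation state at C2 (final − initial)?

-2

Before: C2 has 2 bonds to C, 2 bonds to O → oxidation state +2.
After: C2 has 2 bonds to C, 1 bond to H, 1 bond to O → oxidation state 0.
Δ = 0 − (+2) = -2, so this is a reduction at C2.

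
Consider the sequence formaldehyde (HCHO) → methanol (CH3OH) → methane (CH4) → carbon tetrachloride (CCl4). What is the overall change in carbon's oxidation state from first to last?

Carbon oxidation states along the series — formaldehyde: 0, methanol: -2, methane: -4, carbon tetrachloride: +4.
Net change = +4 − (0) = +4.

+4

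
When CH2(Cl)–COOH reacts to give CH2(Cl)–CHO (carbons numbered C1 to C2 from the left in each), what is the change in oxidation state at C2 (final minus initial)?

Before: C2 has 1 bond to C, 3 bonds to O → oxidation state +3.
After: C2 has 1 bond to C, 1 bond to H, 2 bonds to O → oxidation state +1.
Δ = +1 − (+3) = -2, so this is a reduction at C2.

-2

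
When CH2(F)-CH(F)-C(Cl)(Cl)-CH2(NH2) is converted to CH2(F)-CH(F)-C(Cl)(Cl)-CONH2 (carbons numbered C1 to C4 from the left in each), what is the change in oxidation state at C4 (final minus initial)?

+4

Before: C4 has 1 bond to C, 2 bonds to H, 1 bond to N → oxidation state -1.
After: C4 has 1 bond to C, 2 bonds to O, 1 bond to N → oxidation state +3.
Δ = +3 − (-1) = +4, so this is an oxidation at C4.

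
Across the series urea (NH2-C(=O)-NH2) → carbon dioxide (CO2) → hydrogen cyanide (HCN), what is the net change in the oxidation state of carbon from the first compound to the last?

Carbon oxidation states along the series — urea: +4, carbon dioxide: +4, hydrogen cyanide: +2.
Net change = +2 − (+4) = -2.

-2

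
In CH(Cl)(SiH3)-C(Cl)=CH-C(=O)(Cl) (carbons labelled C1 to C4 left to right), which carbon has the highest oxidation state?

Each bond to a more electronegative atom (O, N, halogen) counts +1, each bond to a less electronegative atom (H, metal, B, Si) counts −1, and each C–C bond counts 0. Tallying each carbon:
C1: 1C, 1H, 1Cl, 1Si → 0 − 1 + 1 − 1 = -1
C2: 3C, 1Cl → 0 + 1 = +1
C3: 3C, 1H → 0 − 1 = -1
C4: 1C, 2O, 1Cl → 0 + 2 + 1 = +3
The most oxidised carbon is C4 at +3.

C4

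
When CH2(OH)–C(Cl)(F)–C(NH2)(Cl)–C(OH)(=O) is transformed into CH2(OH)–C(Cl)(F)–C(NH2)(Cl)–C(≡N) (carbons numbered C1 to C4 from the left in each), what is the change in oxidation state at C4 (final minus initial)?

0

Before: C4 has 1 bond to C, 3 bonds to O → oxidation state +3.
After: C4 has 1 bond to C, 3 bonds to N → oxidation state +3.
Δ = +3 − (+3) = 0, so no net redox change at C4.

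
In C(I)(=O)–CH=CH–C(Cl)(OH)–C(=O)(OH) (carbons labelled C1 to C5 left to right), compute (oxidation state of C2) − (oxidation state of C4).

-3

C2: 3C, 1H → 0 − 1 = -1
C4: 2C, 1O, 1Cl → 0 + 1 + 1 = +2
Difference: -1 − (+2) = -3.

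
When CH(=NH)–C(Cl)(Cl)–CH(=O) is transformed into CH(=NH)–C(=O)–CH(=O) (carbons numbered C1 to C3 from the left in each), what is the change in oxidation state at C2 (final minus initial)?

0

Before: C2 has 2 bonds to C, 2 bonds to Cl → oxidation state +2.
After: C2 has 2 bonds to C, 2 bonds to O → oxidation state +2.
Δ = +2 − (+2) = 0, so no net redox change at C2.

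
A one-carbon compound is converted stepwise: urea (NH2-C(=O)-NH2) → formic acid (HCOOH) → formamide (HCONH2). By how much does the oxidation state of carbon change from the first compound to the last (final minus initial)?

-2

Carbon oxidation states along the series — urea: +4, formic acid: +2, formamide: +2.
Net change = +2 − (+4) = -2.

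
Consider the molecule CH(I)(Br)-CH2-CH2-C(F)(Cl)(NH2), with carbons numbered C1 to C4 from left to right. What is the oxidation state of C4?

Assign +1 per bond to O/N/halogen, −1 per bond to H or an electropositive element, and 0 per bond to carbon.
C4 has one bond to C (0), one bond to F (+1), one bond to Cl (+1), one bond to N (+1).
Oxidation state = 0 + 1 + 1 + 1 = +3.

+3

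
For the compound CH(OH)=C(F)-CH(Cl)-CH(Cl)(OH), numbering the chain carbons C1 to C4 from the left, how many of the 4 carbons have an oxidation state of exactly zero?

2

Tallying each carbon's bonds:
C1: 2C, 1H, 1O → 0 − 1 + 1 = 0
C2: 3C, 1F → 0 + 1 = +1
C3: 2C, 1H, 1Cl → 0 − 1 + 1 = 0
C4: 1C, 1H, 1O, 1Cl → 0 − 1 + 1 + 1 = +1
2 carbons (C1, C3) meet the condition.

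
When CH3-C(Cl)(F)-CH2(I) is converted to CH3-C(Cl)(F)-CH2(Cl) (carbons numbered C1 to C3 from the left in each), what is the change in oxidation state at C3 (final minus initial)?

Before: C3 has 1 bond to C, 2 bonds to H, 1 bond to I → oxidation state -1.
After: C3 has 1 bond to C, 2 bonds to H, 1 bond to Cl → oxidation state -1.
Δ = -1 − (-1) = 0, so no net redox change at C3.

0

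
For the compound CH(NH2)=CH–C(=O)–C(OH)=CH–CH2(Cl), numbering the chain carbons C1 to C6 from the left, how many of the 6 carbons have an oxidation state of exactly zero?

Bonds to more-electronegative neighbours contribute +1 each, bonds to H or metals contribute −1 each, and C–C bonds contribute 0. Tallying each carbon:
C1: 2C, 1H, 1N → 0 − 1 + 1 = 0
C2: 3C, 1H → 0 − 1 = -1
C3: 2C, 2O → 0 + 2 = +2
C4: 3C, 1O → 0 + 1 = +1
C5: 3C, 1H → 0 − 1 = -1
C6: 1C, 2H, 1Cl → 0 − 2 + 1 = -1
1 carbon (C1) meets the condition.

1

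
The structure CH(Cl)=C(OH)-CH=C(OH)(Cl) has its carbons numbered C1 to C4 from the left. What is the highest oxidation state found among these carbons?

Tallying each carbon's bonds:
C1: 2C, 1H, 1Cl → 0 − 1 + 1 = 0
C2: 3C, 1O → 0 + 1 = +1
C3: 3C, 1H → 0 − 1 = -1
C4: 2C, 1O, 1Cl → 0 + 1 + 1 = +2
The highest value is +2.

+2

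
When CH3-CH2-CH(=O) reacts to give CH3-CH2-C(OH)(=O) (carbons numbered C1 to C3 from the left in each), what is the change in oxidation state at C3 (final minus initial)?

Before: C3 has 1 bond to C, 1 bond to H, 2 bonds to O → oxidation state +1.
After: C3 has 1 bond to C, 3 bonds to O → oxidation state +3.
Δ = +3 − (+1) = +2, so this is an oxidation at C3.

+2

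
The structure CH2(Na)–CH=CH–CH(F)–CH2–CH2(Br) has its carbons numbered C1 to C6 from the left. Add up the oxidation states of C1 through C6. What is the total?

Tallying each carbon's bonds:
C1: 1C, 2H, 1Na → 0 − 2 − 1 = -3
C2: 3C, 1H → 0 − 1 = -1
C3: 3C, 1H → 0 − 1 = -1
C4: 2C, 1H, 1F → 0 − 1 + 1 = 0
C5: 2C, 2H → 0 − 2 = -2
C6: 1C, 2H, 1Br → 0 − 2 + 1 = -1
Sum = -3 − 1 − 1 + 0 − 2 − 1 = -8.

-8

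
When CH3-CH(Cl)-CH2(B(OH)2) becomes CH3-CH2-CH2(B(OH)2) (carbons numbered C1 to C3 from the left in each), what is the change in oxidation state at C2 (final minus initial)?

-2

Before: C2 has 2 bonds to C, 1 bond to H, 1 bond to Cl → oxidation state 0.
After: C2 has 2 bonds to C, 2 bonds to H → oxidation state -2.
Δ = -2 − (0) = -2, so this is a reduction at C2.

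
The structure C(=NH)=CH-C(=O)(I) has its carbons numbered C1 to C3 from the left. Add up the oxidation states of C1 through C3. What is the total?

Tallying each carbon's bonds:
C1: 2C, 2N → 0 + 2 = +2
C2: 3C, 1H → 0 − 1 = -1
C3: 1C, 2O, 1I → 0 + 2 + 1 = +3
Sum = +2 − 1 + 3 = +4.

+4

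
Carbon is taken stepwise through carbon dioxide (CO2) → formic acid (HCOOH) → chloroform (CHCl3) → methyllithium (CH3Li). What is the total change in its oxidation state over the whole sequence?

Carbon oxidation states along the series — carbon dioxide: +4, formic acid: +2, chloroform: +2, methyllithium: -4.
Net change = -4 − (+4) = -8.

-8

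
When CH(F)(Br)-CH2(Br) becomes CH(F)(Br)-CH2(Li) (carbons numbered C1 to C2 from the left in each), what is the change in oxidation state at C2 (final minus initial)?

Before: C2 has 1 bond to C, 2 bonds to H, 1 bond to Br → oxidation state -1.
After: C2 has 1 bond to C, 2 bonds to H, 1 bond to Li → oxidation state -3.
Δ = -3 − (-1) = -2, so this is a reduction at C2.

-2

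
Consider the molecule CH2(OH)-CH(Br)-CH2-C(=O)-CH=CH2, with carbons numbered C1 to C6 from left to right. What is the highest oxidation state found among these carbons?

+2

Assign +1 per bond to O/N/halogen, −1 per bond to H or an electropositive element, and 0 per bond to carbon. Tallying each carbon:
C1: 1C, 2H, 1O → 0 − 2 + 1 = -1
C2: 2C, 1H, 1Br → 0 − 1 + 1 = 0
C3: 2C, 2H → 0 − 2 = -2
C4: 2C, 2O → 0 + 2 = +2
C5: 3C, 1H → 0 − 1 = -1
C6: 2C, 2H → 0 − 2 = -2
The highest value is +2.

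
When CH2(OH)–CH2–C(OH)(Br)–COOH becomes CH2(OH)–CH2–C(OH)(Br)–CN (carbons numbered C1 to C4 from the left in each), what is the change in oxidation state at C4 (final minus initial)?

Before: C4 has 1 bond to C, 3 bonds to O → oxidation state +3.
After: C4 has 1 bond to C, 3 bonds to N → oxidation state +3.
Δ = +3 − (+3) = 0, so no net redox change at C4.

0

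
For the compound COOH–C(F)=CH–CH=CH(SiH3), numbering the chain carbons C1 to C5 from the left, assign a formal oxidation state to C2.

+1

Assign +1 per bond to O/N/halogen, −1 per bond to H or an electropositive element, and 0 per bond to carbon.
C2 has one bond to C (0), a double bond to C (2×0 = 0), one bond to F (+1).
Oxidation state = 0 + 0 + 1 = +1.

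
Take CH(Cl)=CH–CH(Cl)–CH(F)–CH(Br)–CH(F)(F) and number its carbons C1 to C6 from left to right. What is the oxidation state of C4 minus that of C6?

-1

C4: 2C, 1H, 1F → 0 − 1 + 1 = 0
C6: 1C, 1H, 2F → 0 − 1 + 2 = +1
Difference: 0 − (+1) = -1.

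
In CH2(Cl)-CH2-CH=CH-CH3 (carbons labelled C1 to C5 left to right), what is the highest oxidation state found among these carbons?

Tallying each carbon's bonds:
C1: 1C, 2H, 1Cl → 0 − 2 + 1 = -1
C2: 2C, 2H → 0 − 2 = -2
C3: 3C, 1H → 0 − 1 = -1
C4: 3C, 1H → 0 − 1 = -1
C5: 1C, 3H → 0 − 3 = -3
The highest value is -1.

-1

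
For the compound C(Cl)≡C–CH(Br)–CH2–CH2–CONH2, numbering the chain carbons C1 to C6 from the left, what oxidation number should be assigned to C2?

C2 has a triple bond to C (3×0 = 0), one bond to C (0).
Oxidation state = 0 + 0 = 0.

0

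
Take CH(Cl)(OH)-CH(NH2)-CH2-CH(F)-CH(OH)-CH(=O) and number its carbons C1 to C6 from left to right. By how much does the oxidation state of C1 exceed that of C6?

C1: 1C, 1H, 1O, 1Cl → 0 − 1 + 1 + 1 = +1
C6: 1C, 1H, 2O → 0 − 1 + 2 = +1
Difference: +1 − (+1) = 0.

0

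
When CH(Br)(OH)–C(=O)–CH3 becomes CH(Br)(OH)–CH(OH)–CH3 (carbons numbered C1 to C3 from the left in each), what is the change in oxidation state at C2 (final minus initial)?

-2

Before: C2 has 2 bonds to C, 2 bonds to O → oxidation state +2.
After: C2 has 2 bonds to C, 1 bond to H, 1 bond to O → oxidation state 0.
Δ = 0 − (+2) = -2, so this is a reduction at C2.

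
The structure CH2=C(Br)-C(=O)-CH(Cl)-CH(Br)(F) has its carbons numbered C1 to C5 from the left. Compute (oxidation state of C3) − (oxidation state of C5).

+1

C3: 2C, 2O → 0 + 2 = +2
C5: 1C, 1H, 1F, 1Br → 0 − 1 + 1 + 1 = +1
Difference: +2 − (+1) = +1.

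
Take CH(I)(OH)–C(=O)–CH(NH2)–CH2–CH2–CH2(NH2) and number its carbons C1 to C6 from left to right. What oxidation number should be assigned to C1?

C1 has one bond to C (0), one bond to I (+1), one bond to H (-1), one bond to O (+1).
Oxidation state = 0 + 1 − 1 + 1 = +1.

+1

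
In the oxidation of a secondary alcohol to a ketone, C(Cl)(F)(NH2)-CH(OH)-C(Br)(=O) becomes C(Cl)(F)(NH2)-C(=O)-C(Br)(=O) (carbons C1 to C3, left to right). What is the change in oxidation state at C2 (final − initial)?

+2

Before: C2 has 2 bonds to C, 1 bond to H, 1 bond to O → oxidation state 0.
After: C2 has 2 bonds to C, 2 bonds to O → oxidation state +2.
Δ = +2 − (0) = +2, so this is an oxidation at C2.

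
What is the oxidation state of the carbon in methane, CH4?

-4

Each bond to a more electronegative atom (O, N, halogen) counts +1, each bond to a less electronegative atom (H, metal, B, Si) counts −1, and each C–C bond counts 0.
The carbon has one bond to H (-1), one bond to H (-1), one bond to H (-1), one bond to H (-1).
Oxidation state = -1 − 1 − 1 − 1 = -4.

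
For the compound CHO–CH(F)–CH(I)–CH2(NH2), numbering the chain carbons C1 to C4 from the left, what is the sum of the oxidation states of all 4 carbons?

0

Bonds to more-electronegative neighbours contribute +1 each, bonds to H or metals contribute −1 each, and C–C bonds contribute 0. Tallying each carbon:
C1: 1C, 1H, 2O → 0 − 1 + 2 = +1
C2: 2C, 1H, 1F → 0 − 1 + 1 = 0
C3: 2C, 1H, 1I → 0 − 1 + 1 = 0
C4: 1C, 2H, 1N → 0 − 2 + 1 = -1
Sum = +1 + 0 + 0 − 1 = 0.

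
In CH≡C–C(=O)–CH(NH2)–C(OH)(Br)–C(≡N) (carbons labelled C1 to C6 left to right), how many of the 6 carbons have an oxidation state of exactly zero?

2

Bonds to more-electronegative neighbours contribute +1 each, bonds to H or metals contribute −1 each, and C–C bonds contribute 0. Tallying each carbon:
C1: 3C, 1H → 0 − 1 = -1
C2: 4C → 0 = 0
C3: 2C, 2O → 0 + 2 = +2
C4: 2C, 1H, 1N → 0 − 1 + 1 = 0
C5: 2C, 1O, 1Br → 0 + 1 + 1 = +2
C6: 1C, 3N → 0 + 3 = +3
2 carbons (C2, C4) meet the condition.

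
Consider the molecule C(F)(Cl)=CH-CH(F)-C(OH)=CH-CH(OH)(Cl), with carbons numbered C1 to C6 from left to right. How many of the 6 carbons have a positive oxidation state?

3

Tallying each carbon's bonds:
C1: 2C, 1F, 1Cl → 0 + 1 + 1 = +2
C2: 3C, 1H → 0 − 1 = -1
C3: 2C, 1H, 1F → 0 − 1 + 1 = 0
C4: 3C, 1O → 0 + 1 = +1
C5: 3C, 1H → 0 − 1 = -1
C6: 1C, 1H, 1O, 1Cl → 0 − 1 + 1 + 1 = +1
3 carbons (C1, C4, C6) meet the condition.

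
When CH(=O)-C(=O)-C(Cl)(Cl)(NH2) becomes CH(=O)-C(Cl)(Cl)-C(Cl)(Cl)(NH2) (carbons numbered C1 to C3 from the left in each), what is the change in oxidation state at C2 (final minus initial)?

Before: C2 has 2 bonds to C, 2 bonds to O → oxidation state +2.
After: C2 has 2 bonds to C, 2 bonds to Cl → oxidation state +2.
Δ = +2 − (+2) = 0, so no net redox change at C2.

0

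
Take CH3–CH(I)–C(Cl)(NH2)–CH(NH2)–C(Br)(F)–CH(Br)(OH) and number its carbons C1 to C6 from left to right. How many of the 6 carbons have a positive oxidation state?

Each bond to a more electronegative atom (O, N, halogen) counts +1, each bond to a less electronegative atom (H, metal, B, Si) counts −1, and each C–C bond counts 0. Tallying each carbon:
C1: 1C, 3H → 0 − 3 = -3
C2: 2C, 1H, 1I → 0 − 1 + 1 = 0
C3: 2C, 1N, 1Cl → 0 + 1 + 1 = +2
C4: 2C, 1H, 1N → 0 − 1 + 1 = 0
C5: 2C, 1F, 1Br → 0 + 1 + 1 = +2
C6: 1C, 1H, 1O, 1Br → 0 − 1 + 1 + 1 = +1
3 carbons (C3, C5, C6) meet the condition.

3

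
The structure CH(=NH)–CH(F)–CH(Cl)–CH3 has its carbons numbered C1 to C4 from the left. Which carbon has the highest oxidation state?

Each bond to a more electronegative atom (O, N, halogen) counts +1, each bond to a less electronegative atom (H, metal, B, Si) counts −1, and each C–C bond counts 0. Tallying each carbon:
C1: 1C, 1H, 2N → 0 − 1 + 2 = +1
C2: 2C, 1H, 1F → 0 − 1 + 1 = 0
C3: 2C, 1H, 1Cl → 0 − 1 + 1 = 0
C4: 1C, 3H → 0 − 3 = -3
The most oxidised carbon is C1 at +1.

C1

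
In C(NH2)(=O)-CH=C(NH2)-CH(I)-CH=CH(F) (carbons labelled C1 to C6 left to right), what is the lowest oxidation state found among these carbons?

Assign +1 per bond to O/N/halogen, −1 per bond to H or an electropositive element, and 0 per bond to carbon. Tallying each carbon:
C1: 1C, 2O, 1N → 0 + 2 + 1 = +3
C2: 3C, 1H → 0 − 1 = -1
C3: 3C, 1N → 0 + 1 = +1
C4: 2C, 1H, 1I → 0 − 1 + 1 = 0
C5: 3C, 1H → 0 − 1 = -1
C6: 2C, 1H, 1F → 0 − 1 + 1 = 0
The lowest value is -1.

-1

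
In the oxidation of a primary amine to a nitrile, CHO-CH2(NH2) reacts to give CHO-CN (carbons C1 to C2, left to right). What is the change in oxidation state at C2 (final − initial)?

+4

Before: C2 has 1 bond to C, 2 bonds to H, 1 bond to N → oxidation state -1.
After: C2 has 1 bond to C, 3 bonds to N → oxidation state +3.
Δ = +3 − (-1) = +4, so this is an oxidation at C2.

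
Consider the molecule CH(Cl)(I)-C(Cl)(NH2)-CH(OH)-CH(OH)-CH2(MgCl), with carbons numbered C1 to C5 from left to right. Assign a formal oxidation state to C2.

+2

Count +1 for every bond to an atom more electronegative than carbon and −1 for every bond to one less electronegative; C–C bonds are 0.
C2 has one bond to C (0), one bond to C (0), one bond to Cl (+1), one bond to N (+1).
Oxidation state = 0 + 0 + 1 + 1 = +2.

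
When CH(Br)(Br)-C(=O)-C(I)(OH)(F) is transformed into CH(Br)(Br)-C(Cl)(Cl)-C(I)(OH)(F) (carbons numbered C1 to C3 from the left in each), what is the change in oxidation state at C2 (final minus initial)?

Before: C2 has 2 bonds to C, 2 bonds to O → oxidation state +2.
After: C2 has 2 bonds to C, 2 bonds to Cl → oxidation state +2.
Δ = +2 − (+2) = 0, so no net redox change at C2.

0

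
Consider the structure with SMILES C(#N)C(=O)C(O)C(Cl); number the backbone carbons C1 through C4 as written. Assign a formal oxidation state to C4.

-1

Each bond to a more electronegative atom (O, N, halogen) counts +1, each bond to a less electronegative atom (H, metal, B, Si) counts −1, and each C–C bond counts 0.
C4 has one bond to C (0), one bond to H (-1), one bond to H (-1), one bond to Cl (+1).
Oxidation state = 0 − 1 − 1 + 1 = -1.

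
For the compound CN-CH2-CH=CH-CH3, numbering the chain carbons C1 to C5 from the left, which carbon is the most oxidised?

Bonds to more-electronegative neighbours contribute +1 each, bonds to H or metals contribute −1 each, and C–C bonds contribute 0. Tallying each carbon:
C1: 1C, 3N → 0 + 3 = +3
C2: 2C, 2H → 0 − 2 = -2
C3: 3C, 1H → 0 − 1 = -1
C4: 3C, 1H → 0 − 1 = -1
C5: 1C, 3H → 0 − 3 = -3
The most oxidised carbon is C1 at +3.

C1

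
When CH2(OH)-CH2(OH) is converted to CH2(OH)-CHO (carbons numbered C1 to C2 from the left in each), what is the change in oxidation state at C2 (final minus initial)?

+2

Before: C2 has 1 bond to C, 2 bonds to H, 1 bond to O → oxidation state -1.
After: C2 has 1 bond to C, 1 bond to H, 2 bonds to O → oxidation state +1.
Δ = +1 − (-1) = +2, so this is an oxidation at C2.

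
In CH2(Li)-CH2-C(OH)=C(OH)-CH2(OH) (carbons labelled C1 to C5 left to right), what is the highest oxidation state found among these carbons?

+1

Each bond to a more electronegative atom (O, N, halogen) counts +1, each bond to a less electronegative atom (H, metal, B, Si) counts −1, and each C–C bond counts 0. Tallying each carbon:
C1: 1C, 2H, 1Li → 0 − 2 − 1 = -3
C2: 2C, 2H → 0 − 2 = -2
C3: 3C, 1O → 0 + 1 = +1
C4: 3C, 1O → 0 + 1 = +1
C5: 1C, 2H, 1O → 0 − 2 + 1 = -1
The highest value is +1.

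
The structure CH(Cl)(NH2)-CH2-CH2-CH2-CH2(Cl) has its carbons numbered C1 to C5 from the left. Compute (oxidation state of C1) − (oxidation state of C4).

+3

C1: 1C, 1H, 1N, 1Cl → 0 − 1 + 1 + 1 = +1
C4: 2C, 2H → 0 − 2 = -2
Difference: +1 − (-2) = +3.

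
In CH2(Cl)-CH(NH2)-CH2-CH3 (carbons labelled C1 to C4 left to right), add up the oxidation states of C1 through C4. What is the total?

Tallying each carbon's bonds:
C1: 1C, 2H, 1Cl → 0 − 2 + 1 = -1
C2: 2C, 1H, 1N → 0 − 1 + 1 = 0
C3: 2C, 2H → 0 − 2 = -2
C4: 1C, 3H → 0 − 3 = -3
Sum = -1 + 0 − 2 − 3 = -6.

-6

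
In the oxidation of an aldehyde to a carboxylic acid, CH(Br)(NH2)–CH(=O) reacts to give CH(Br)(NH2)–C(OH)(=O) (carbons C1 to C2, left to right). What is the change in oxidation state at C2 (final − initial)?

+2

Before: C2 has 1 bond to C, 1 bond to H, 2 bonds to O → oxidation state +1.
After: C2 has 1 bond to C, 3 bonds to O → oxidation state +3.
Δ = +3 − (+1) = +2, so this is an oxidation at C2.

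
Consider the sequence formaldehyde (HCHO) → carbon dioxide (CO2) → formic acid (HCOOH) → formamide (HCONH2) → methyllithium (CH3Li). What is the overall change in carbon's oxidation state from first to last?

Carbon oxidation states along the series — formaldehyde: 0, carbon dioxide: +4, formic acid: +2, formamide: +2, methyllithium: -4.
Net change = -4 − (0) = -4.

-4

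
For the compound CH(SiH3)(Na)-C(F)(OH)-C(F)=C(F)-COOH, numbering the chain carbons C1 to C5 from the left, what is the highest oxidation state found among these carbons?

Tallying each carbon's bonds:
C1: 1C, 1H, 1Na, 1Si → 0 − 1 − 1 − 1 = -3
C2: 2C, 1O, 1F → 0 + 1 + 1 = +2
C3: 3C, 1F → 0 + 1 = +1
C4: 3C, 1F → 0 + 1 = +1
C5: 1C, 3O → 0 + 3 = +3
The highest value is +3.

+3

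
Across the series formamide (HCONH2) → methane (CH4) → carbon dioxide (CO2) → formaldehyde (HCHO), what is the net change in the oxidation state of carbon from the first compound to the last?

Carbon oxidation states along the series — formamide: +2, methane: -4, carbon dioxide: +4, formaldehyde: 0.
Net change = 0 − (+2) = -2.

-2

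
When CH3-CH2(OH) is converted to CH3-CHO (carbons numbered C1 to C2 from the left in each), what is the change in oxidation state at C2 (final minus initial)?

Before: C2 has 1 bond to C, 2 bonds to H, 1 bond to O → oxidation state -1.
After: C2 has 1 bond to C, 1 bond to H, 2 bonds to O → oxidation state +1.
Δ = +1 − (-1) = +2, so this is an oxidation at C2.

+2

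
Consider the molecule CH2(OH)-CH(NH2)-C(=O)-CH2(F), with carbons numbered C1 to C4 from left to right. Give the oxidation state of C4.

Each bond to a more electronegative atom (O, N, halogen) counts +1, each bond to a less electronegative atom (H, metal, B, Si) counts −1, and each C–C bond counts 0.
C4 has one bond to C (0), one bond to F (+1), one bond to H (-1), one bond to H (-1).
Oxidation state = 0 + 1 − 1 − 1 = -1.

-1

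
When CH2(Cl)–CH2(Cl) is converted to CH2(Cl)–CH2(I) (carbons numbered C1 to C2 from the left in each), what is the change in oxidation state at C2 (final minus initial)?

Before: C2 has 1 bond to C, 2 bonds to H, 1 bond to Cl → oxidation state -1.
After: C2 has 1 bond to C, 2 bonds to H, 1 bond to I → oxidation state -1.
Δ = -1 − (-1) = 0, so no net redox change at C2.

0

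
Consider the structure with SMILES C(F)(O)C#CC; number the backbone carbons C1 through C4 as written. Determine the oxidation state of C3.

C3 has a triple bond to C (3×0 = 0), one bond to C (0).
Oxidation state = 0 + 0 = 0.

0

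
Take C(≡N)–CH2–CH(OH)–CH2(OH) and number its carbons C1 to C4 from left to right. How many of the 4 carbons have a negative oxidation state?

2

Tallying each carbon's bonds:
C1: 1C, 3N → 0 + 3 = +3
C2: 2C, 2H → 0 − 2 = -2
C3: 2C, 1H, 1O → 0 − 1 + 1 = 0
C4: 1C, 2H, 1O → 0 − 2 + 1 = -1
2 carbons (C2, C4) meet the condition.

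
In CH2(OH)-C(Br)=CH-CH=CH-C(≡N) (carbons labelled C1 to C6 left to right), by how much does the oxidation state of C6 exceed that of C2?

C6: 1C, 3N → 0 + 3 = +3
C2: 3C, 1Br → 0 + 1 = +1
Difference: +3 − (+1) = +2.

+2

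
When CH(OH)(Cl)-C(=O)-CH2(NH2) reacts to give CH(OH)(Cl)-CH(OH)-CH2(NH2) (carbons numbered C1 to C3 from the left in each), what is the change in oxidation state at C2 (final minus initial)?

-2

Before: C2 has 2 bonds to C, 2 bonds to O → oxidation state +2.
After: C2 has 2 bonds to C, 1 bond to H, 1 bond to O → oxidation state 0.
Δ = 0 − (+2) = -2, so this is a reduction at C2.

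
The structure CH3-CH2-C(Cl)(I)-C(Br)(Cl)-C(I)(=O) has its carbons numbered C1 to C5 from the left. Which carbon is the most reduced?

Each bond to a more electronegative atom (O, N, halogen) counts +1, each bond to a less electronegative atom (H, metal, B, Si) counts −1, and each C–C bond counts 0. Tallying each carbon:
C1: 1C, 3H → 0 − 3 = -3
C2: 2C, 2H → 0 − 2 = -2
C3: 2C, 1Cl, 1I → 0 + 1 + 1 = +2
C4: 2C, 1Cl, 1Br → 0 + 1 + 1 = +2
C5: 1C, 2O, 1I → 0 + 2 + 1 = +3
The most reduced carbon is C1 at -3.

C1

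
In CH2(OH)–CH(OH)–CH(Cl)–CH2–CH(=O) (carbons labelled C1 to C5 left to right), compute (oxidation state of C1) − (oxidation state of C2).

-1

C1: 1C, 2H, 1O → 0 − 2 + 1 = -1
C2: 2C, 1H, 1O → 0 − 1 + 1 = 0
Difference: -1 − (0) = -1.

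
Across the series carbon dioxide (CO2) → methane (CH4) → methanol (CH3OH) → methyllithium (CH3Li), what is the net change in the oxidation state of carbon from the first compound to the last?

-8

Carbon oxidation states along the series — carbon dioxide: +4, methane: -4, methanol: -2, methyllithium: -4.
Net change = -4 − (+4) = -8.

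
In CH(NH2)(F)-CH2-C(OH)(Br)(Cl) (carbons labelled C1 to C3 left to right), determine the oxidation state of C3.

Bonds to more-electronegative neighbours contribute +1 each, bonds to H or metals contribute −1 each, and C–C bonds contribute 0.
C3 has one bond to C (0), one bond to O (+1), one bond to Br (+1), one bond to Cl (+1).
Oxidation state = 0 + 1 + 1 + 1 = +3.

+3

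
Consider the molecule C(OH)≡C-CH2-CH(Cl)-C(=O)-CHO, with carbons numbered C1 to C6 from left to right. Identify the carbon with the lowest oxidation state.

C3

Count +1 for every bond to an atom more electronegative than carbon and −1 for every bond to one less electronegative; C–C bonds are 0. Tallying each carbon:
C1: 3C, 1O → 0 + 1 = +1
C2: 4C → 0 = 0
C3: 2C, 2H → 0 − 2 = -2
C4: 2C, 1H, 1Cl → 0 − 1 + 1 = 0
C5: 2C, 2O → 0 + 2 = +2
C6: 1C, 1H, 2O → 0 − 1 + 2 = +1
The most reduced carbon is C3 at -2.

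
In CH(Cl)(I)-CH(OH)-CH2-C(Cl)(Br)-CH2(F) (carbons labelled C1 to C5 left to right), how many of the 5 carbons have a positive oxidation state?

2

Tallying each carbon's bonds:
C1: 1C, 1H, 1Cl, 1I → 0 − 1 + 1 + 1 = +1
C2: 2C, 1H, 1O → 0 − 1 + 1 = 0
C3: 2C, 2H → 0 − 2 = -2
C4: 2C, 1Cl, 1Br → 0 + 1 + 1 = +2
C5: 1C, 2H, 1F → 0 − 2 + 1 = -1
2 carbons (C1, C4) meet the condition.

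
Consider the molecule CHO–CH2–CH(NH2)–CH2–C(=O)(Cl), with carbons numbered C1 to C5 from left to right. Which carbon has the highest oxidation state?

C5

Tallying each carbon's bonds:
C1: 1C, 1H, 2O → 0 − 1 + 2 = +1
C2: 2C, 2H → 0 − 2 = -2
C3: 2C, 1H, 1N → 0 − 1 + 1 = 0
C4: 2C, 2H → 0 − 2 = -2
C5: 1C, 2O, 1Cl → 0 + 2 + 1 = +3
The most oxidised carbon is C5 at +3.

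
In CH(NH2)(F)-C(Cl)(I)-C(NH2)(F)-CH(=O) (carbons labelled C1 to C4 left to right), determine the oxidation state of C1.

C1 has one bond to C (0), one bond to N (+1), one bond to F (+1), one bond to H (-1).
Oxidation state = 0 + 1 + 1 − 1 = +1.

+1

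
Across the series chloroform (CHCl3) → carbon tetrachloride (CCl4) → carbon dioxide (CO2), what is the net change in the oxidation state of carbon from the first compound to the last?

Carbon oxidation states along the series — chloroform: +2, carbon tetrachloride: +4, carbon dioxide: +4.
Net change = +4 − (+2) = +2.

+2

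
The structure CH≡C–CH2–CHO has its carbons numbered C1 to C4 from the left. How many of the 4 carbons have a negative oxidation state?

Tallying each carbon's bonds:
C1: 3C, 1H → 0 − 1 = -1
C2: 4C → 0 = 0
C3: 2C, 2H → 0 − 2 = -2
C4: 1C, 1H, 2O → 0 − 1 + 2 = +1
2 carbons (C1, C3) meet the condition.

2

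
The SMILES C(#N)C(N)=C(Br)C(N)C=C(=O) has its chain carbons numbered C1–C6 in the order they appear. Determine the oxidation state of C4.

Assign +1 per bond to O/N/halogen, −1 per bond to H or an electropositive element, and 0 per bond to carbon.
C4 has one bond to C (0), one bond to C (0), one bond to H (-1), one bond to N (+1).
Oxidation state = 0 + 0 − 1 + 1 = 0.

0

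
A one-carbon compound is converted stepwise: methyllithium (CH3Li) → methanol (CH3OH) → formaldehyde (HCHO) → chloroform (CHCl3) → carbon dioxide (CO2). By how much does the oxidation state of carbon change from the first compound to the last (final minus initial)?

+8

Carbon oxidation states along the series — methyllithium: -4, methanol: -2, formaldehyde: 0, chloroform: +2, carbon dioxide: +4.
Net change = +4 − (-4) = +8.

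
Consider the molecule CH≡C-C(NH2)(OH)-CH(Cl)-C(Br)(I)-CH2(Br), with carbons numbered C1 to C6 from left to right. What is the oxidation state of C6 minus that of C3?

-3

C6: 1C, 2H, 1Br → 0 − 2 + 1 = -1
C3: 2C, 1O, 1N → 0 + 1 + 1 = +2
Difference: -1 − (+2) = -3.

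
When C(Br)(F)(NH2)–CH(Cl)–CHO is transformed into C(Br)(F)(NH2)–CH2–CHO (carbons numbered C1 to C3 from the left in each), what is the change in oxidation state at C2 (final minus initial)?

-2

Before: C2 has 2 bonds to C, 1 bond to H, 1 bond to Cl → oxidation state 0.
After: C2 has 2 bonds to C, 2 bonds to H → oxidation state -2.
Δ = -2 − (0) = -2, so this is a reduction at C2.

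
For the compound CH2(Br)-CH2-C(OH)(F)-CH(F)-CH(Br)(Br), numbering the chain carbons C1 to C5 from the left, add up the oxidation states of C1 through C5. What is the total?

Bonds to more-electronegative neighbours contribute +1 each, bonds to H or metals contribute −1 each, and C–C bonds contribute 0. Tallying each carbon:
C1: 1C, 2H, 1Br → 0 − 2 + 1 = -1
C2: 2C, 2H → 0 − 2 = -2
C3: 2C, 1O, 1F → 0 + 1 + 1 = +2
C4: 2C, 1H, 1F → 0 − 1 + 1 = 0
C5: 1C, 1H, 2Br → 0 − 1 + 2 = +1
Sum = -1 − 2 + 2 + 0 + 1 = 0.

0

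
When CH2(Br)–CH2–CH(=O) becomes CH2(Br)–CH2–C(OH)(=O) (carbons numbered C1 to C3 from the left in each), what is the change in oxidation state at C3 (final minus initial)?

Before: C3 has 1 bond to C, 1 bond to H, 2 bonds to O → oxidation state +1.
After: C3 has 1 bond to C, 3 bonds to O → oxidation state +3.
Δ = +3 − (+1) = +2, so this is an oxidation at C3.

+2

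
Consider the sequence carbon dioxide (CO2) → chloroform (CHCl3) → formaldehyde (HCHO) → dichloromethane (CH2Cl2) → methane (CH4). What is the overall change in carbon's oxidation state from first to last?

-8

Carbon oxidation states along the series — carbon dioxide: +4, chloroform: +2, formaldehyde: 0, dichloromethane: 0, methane: -4.
Net change = -4 − (+4) = -8.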